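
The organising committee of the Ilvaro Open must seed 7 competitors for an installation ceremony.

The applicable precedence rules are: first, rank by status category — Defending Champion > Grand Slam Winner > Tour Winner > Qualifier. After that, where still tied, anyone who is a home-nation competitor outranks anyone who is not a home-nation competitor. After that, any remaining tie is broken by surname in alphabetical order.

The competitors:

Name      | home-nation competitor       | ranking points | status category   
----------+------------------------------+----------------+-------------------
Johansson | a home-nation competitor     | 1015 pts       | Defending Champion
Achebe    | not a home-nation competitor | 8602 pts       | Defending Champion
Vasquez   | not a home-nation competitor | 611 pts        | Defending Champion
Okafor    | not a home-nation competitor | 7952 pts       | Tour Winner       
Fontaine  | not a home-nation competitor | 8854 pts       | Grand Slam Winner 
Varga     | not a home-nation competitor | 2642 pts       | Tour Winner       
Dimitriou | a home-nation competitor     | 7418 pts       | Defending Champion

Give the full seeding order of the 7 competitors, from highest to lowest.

Dimitriou, Johansson, Achebe, Vasquez, Fontaine, Okafor, Varga

By status category: Dimitriou, Johansson, Achebe and Vasquez (Defending Champion); then Fontaine (Grand Slam Winner); then Okafor and Varga (Tour Winner).
Among Dimitriou, Johansson, Achebe and Vasquez, a home-nation competitor before not a home-nation competitor: Dimitriou and Johansson (a home-nation competitor) before Achebe and Vasquez (not a home-nation competitor).
Among Dimitriou and Johansson, alphabetically by surname: Dimitriou before Johansson.
Among Achebe and Vasquez, alphabetically by surname: Achebe before Vasquez.
Okafor and Varga are each not a home-nation competitor, so the next rule applies.
Among Okafor and Varga, alphabetically by surname: Okafor before Varga.
Full order: Dimitriou, Johansson, Achebe, Vasquez, Fontaine, Okafor, Varga.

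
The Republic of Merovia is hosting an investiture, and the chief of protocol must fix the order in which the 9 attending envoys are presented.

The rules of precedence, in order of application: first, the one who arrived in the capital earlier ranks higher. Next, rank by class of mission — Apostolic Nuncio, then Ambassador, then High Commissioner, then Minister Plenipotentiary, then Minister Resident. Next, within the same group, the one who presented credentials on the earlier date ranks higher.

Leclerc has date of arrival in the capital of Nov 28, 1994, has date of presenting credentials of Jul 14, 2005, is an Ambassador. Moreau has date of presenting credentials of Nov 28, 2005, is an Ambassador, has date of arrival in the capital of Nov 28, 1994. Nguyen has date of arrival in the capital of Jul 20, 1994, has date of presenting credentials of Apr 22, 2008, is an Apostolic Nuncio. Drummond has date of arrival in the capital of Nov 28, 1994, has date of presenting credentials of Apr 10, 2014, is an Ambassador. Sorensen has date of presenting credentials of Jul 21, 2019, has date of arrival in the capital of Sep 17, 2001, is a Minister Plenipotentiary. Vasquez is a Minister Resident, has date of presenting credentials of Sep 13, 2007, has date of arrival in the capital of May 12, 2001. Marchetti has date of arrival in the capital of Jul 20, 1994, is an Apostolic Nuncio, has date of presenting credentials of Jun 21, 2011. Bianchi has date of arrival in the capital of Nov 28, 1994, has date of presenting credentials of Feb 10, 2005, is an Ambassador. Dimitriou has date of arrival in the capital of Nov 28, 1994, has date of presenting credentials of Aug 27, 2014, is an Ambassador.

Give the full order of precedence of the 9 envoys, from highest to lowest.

By date of arrival in the capital (earlier first): Nguyen and Marchetti (both Jul 20, 1994); then Bianchi, Leclerc, Moreau, Drummond and Dimitriou (each Nov 28, 1994); then Vasquez (May 12, 2001); then Sorensen (Sep 17, 2001).
Nguyen and Marchetti are each Apostolic Nuncio, so the next rule applies.
Among Nguyen and Marchetti, by date of presenting credentials (earlier first): Nguyen (Apr 22, 2008) before Marchetti (Jun 21, 2011).
Bianchi, Leclerc, Moreau, Drummond and Dimitriou are each Ambassador, so the next rule applies.
Among Bianchi, Leclerc, Moreau, Drummond and Dimitriou, by date of presenting credentials (earlier first): Bianchi (Feb 10, 2005) before Leclerc (Jul 14, 2005) before Moreau (Nov 28, 2005) before Drummond (Apr 10, 2014) before Dimitriou (Aug 27, 2014).
Full order: Nguyen, Marchetti, Bianchi, Leclerc, Moreau, Drummond, Dimitriou, Vasquez, Sorensen.

Nguyen, Marchetti, Bianchi, Leclerc, Moreau, Drummond, Dimitriou, Vasquez, Sorensen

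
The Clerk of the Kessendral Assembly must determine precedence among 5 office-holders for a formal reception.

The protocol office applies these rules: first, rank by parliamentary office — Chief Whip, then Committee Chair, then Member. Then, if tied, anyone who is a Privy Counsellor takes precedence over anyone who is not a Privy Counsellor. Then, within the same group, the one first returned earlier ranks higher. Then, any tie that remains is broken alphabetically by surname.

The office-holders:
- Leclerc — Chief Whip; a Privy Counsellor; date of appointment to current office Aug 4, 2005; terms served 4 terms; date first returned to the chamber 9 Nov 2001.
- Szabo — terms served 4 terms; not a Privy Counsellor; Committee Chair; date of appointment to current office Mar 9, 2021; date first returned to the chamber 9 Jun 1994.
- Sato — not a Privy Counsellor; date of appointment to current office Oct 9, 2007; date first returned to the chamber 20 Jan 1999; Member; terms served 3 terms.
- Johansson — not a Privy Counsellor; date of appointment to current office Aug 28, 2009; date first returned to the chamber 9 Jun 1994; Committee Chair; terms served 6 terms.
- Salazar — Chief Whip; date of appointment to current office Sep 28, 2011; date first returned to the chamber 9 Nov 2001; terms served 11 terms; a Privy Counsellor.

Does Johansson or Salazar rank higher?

By parliamentary office: Leclerc and Salazar (Chief Whip); then Johansson and Szabo (Committee Chair); then Sato (Member).
Leclerc and Salazar are each a Privy Counsellor, so the next rule applies.
Leclerc and Salazar both have date first returned to the chamber 9 Nov 2001, so the next rule applies.
Among Leclerc and Salazar, alphabetically by surname: Leclerc before Salazar.
Johansson and Szabo are each not a Privy Counsellor, so the next rule applies.
Johansson and Szabo both have date first returned to the chamber 9 Jun 1994, so the next rule applies.
Among Johansson and Szabo, alphabetically by surname: Johansson before Szabo.
So Salazar takes precedence.

Salazar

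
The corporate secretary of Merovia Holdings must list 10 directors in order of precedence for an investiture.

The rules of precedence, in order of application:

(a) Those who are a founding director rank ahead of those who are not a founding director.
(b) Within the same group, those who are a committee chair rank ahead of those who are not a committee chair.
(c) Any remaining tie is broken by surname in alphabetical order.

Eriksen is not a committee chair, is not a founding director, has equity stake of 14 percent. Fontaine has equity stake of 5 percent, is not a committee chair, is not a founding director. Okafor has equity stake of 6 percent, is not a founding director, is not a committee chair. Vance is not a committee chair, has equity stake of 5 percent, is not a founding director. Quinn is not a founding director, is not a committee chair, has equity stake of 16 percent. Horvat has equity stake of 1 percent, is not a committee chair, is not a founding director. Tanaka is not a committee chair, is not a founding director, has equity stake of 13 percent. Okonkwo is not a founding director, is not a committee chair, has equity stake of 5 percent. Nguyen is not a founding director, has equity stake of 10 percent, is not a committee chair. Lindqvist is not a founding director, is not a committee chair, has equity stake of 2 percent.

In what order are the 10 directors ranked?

By the first rule: Eriksen, Fontaine, Horvat, Lindqvist, Nguyen, Okafor, Okonkwo, Quinn, Tanaka and Vance (each not a founding director).
Eriksen, Fontaine, Horvat, Lindqvist, Nguyen, Okafor, Okonkwo, Quinn, Tanaka and Vance are each not a committee chair, so the next rule applies.
Among Eriksen, Fontaine, Horvat, Lindqvist, Nguyen, Okafor, Okonkwo, Quinn, Tanaka and Vance, alphabetically by surname: Eriksen before Fontaine before Horvat before Lindqvist before Nguyen before Okafor before Okonkwo before Quinn before Tanaka before Vance.
Full order: Eriksen, Fontaine, Horvat, Lindqvist, Nguyen, Okafor, Okonkwo, Quinn, Tanaka, Vance.

Eriksen, Fontaine, Horvat, Lindqvist, Nguyen, Okafor, Okonkwo, Quinn, Tanaka, Vance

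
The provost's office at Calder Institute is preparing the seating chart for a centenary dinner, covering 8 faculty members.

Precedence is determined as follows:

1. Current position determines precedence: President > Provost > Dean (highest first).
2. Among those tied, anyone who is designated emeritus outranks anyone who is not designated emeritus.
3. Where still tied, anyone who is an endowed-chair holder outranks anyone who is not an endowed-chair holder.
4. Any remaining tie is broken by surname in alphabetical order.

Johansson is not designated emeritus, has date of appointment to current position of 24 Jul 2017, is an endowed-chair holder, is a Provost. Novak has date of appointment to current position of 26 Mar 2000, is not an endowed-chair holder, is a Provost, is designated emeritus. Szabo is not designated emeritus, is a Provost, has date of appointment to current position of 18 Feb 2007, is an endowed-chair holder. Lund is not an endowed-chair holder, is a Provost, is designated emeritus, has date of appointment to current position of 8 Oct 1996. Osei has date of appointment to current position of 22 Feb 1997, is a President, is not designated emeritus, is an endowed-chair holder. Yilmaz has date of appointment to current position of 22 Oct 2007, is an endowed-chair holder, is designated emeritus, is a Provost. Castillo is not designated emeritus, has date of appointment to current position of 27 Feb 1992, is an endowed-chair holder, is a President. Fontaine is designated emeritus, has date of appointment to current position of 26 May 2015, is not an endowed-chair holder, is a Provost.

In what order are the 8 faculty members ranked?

By current position: Castillo and Osei (President); then Yilmaz, Fontaine, Lund, Novak, Johansson and Szabo (Provost).
Castillo and Osei are each not designated emeritus, so the next rule applies.
Castillo and Osei are each an endowed-chair holder, so the next rule applies.
Among Castillo and Osei, alphabetically by surname: Castillo before Osei.
Among Yilmaz, Fontaine, Lund, Novak, Johansson and Szabo, designated emeritus before not designated emeritus: Yilmaz, Fontaine, Lund and Novak (designated emeritus) before Johansson and Szabo (not designated emeritus).
Among Yilmaz, Fontaine, Lund and Novak, an endowed-chair holder before not an endowed-chair holder: Yilmaz (an endowed-chair holder) before Fontaine, Lund and Novak (not an endowed-chair holder).
Among Fontaine, Lund and Novak, alphabetically by surname: Fontaine before Lund before Novak.
Johansson and Szabo are each an endowed-chair holder, so the next rule applies.
Among Johansson and Szabo, alphabetically by surname: Johansson before Szabo.
Full order: Castillo, Osei, Yilmaz, Fontaine, Lund, Novak, Johansson, Szabo.

Castillo, Osei, Yilmaz, Fontaine, Lund, Novak, Johansson, Szabo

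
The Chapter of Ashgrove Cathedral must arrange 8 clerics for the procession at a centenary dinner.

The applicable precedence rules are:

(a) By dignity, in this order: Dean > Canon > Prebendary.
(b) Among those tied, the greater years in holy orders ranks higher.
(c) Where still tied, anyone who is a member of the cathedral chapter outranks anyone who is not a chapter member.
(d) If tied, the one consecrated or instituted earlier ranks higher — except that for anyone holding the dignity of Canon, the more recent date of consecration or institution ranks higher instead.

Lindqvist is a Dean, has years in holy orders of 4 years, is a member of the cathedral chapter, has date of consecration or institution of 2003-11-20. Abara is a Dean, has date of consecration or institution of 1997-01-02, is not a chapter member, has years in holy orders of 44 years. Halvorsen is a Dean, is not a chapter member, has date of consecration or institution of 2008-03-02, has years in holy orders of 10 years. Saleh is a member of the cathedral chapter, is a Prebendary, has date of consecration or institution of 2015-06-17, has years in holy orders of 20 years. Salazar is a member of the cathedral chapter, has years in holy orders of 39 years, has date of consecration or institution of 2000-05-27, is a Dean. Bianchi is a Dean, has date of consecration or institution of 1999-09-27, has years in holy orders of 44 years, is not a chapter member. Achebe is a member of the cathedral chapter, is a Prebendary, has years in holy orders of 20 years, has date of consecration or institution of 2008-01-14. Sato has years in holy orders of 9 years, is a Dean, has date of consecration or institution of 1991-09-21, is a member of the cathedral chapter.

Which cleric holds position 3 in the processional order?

By dignity: Abara, Bianchi, Salazar, Halvorsen, Sato and Lindqvist (Dean); then Achebe and Saleh (Prebendary).
Among Abara, Bianchi, Salazar, Halvorsen, Sato and Lindqvist, by years in holy orders (higher first): Abara and Bianchi (44 years) before Salazar (39 years) before Halvorsen (10 years) before Sato (9 years) before Lindqvist (4 years).
Abara and Bianchi are each not a chapter member, so the next rule applies.
Among Abara and Bianchi, by date of consecration or institution (earlier first): Abara (1997-01-02) before Bianchi (1999-09-27).
Achebe and Saleh both have years in holy orders 20 years, so the next rule applies.
Achebe and Saleh are each a member of the cathedral chapter, so the next rule applies.
Among Achebe and Saleh, by date of consecration or institution (earlier first): Achebe (2008-01-14) before Saleh (2015-06-17).
Order: Abara, Bianchi, Salazar, Halvorsen, Sato, Lindqvist, Achebe, Saleh.

Salazar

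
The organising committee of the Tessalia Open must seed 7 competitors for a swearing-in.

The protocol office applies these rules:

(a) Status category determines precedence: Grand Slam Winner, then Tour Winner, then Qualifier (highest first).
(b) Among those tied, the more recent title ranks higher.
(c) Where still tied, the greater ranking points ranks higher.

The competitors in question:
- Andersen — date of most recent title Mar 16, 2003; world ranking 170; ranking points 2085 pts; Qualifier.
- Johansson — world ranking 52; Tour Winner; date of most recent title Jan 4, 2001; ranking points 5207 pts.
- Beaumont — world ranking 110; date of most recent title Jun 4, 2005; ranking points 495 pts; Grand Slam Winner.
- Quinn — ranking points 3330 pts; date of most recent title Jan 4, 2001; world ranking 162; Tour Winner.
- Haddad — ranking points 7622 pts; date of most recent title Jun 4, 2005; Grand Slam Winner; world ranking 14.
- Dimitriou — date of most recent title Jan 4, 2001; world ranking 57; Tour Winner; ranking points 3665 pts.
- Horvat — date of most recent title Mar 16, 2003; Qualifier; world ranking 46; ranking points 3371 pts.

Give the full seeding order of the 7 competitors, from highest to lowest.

By status category: Haddad and Beaumont (Grand Slam Winner); then Johansson, Dimitriou and Quinn (Tour Winner); then Horvat and Andersen (Qualifier).
Haddad and Beaumont both have date of most recent title Jun 4, 2005, so the next rule applies.
Among Haddad and Beaumont, by ranking points (higher first): Haddad (7622 pts) before Beaumont (495 pts).
Johansson, Dimitriou and Quinn all have date of most recent title Jan 4, 2001, so the next rule applies.
Among Johansson, Dimitriou and Quinn, by ranking points (higher first): Johansson (5207 pts) before Dimitriou (3665 pts) before Quinn (3330 pts).
Horvat and Andersen both have date of most recent title Mar 16, 2003, so the next rule applies.
Among Horvat and Andersen, by ranking points (higher first): Horvat (3371 pts) before Andersen (2085 pts).
Full order: Haddad, Beaumont, Johansson, Dimitriou, Quinn, Horvat, Andersen.

Haddad, Beaumont, Johansson, Dimitriou, Quinn, Horvat, Andersen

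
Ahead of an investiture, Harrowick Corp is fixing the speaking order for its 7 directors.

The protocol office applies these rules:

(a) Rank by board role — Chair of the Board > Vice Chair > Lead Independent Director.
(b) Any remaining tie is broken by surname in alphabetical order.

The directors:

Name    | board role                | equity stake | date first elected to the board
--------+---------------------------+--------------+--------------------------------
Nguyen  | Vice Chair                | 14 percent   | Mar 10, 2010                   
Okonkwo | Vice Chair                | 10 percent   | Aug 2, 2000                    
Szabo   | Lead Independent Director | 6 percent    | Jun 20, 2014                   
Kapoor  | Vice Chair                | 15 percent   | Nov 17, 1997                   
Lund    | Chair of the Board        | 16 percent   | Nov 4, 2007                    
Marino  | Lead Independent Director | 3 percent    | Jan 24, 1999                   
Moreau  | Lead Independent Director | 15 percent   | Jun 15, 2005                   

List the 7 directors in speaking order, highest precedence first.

Lund, Kapoor, Nguyen, Okonkwo, Marino, Moreau, Szabo

By board role: Lund (Chair of the Board); then Kapoor, Nguyen and Okonkwo (Vice Chair); then Marino, Moreau and Szabo (Lead Independent Director).
Among Kapoor, Nguyen and Okonkwo, alphabetically by surname: Kapoor before Nguyen before Okonkwo.
Among Marino, Moreau and Szabo, alphabetically by surname: Marino before Moreau before Szabo.
Full order: Lund, Kapoor, Nguyen, Okonkwo, Marino, Moreau, Szabo.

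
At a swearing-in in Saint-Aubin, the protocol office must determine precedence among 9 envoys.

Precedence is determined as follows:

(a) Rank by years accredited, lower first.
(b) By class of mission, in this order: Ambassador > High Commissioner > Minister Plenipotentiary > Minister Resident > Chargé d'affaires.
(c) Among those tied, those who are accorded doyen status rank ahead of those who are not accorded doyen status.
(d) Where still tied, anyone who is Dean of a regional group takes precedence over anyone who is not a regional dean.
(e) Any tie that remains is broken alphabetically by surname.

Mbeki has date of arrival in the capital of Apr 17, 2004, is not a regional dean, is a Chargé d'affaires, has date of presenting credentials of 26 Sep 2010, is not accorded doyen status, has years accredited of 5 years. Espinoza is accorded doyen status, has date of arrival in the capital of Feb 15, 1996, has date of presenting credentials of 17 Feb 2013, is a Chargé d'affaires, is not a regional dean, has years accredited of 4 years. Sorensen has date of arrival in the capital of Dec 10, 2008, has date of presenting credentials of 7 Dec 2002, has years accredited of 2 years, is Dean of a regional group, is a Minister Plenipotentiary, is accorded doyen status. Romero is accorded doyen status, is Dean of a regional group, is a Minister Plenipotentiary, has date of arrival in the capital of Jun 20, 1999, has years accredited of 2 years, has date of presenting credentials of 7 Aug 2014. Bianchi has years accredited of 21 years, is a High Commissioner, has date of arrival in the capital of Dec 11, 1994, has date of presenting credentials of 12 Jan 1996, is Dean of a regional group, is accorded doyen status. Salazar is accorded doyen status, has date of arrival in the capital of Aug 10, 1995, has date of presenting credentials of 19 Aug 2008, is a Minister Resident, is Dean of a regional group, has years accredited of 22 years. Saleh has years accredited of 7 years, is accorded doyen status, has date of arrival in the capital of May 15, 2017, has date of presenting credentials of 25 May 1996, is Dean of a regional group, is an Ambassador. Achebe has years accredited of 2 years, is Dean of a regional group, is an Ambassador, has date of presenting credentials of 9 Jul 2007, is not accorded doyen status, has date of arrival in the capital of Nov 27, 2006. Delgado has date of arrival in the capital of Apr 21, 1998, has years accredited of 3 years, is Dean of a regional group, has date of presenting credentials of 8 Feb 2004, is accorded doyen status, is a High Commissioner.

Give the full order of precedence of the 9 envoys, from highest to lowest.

By years accredited (lower first): Achebe, Romero and Sorensen (each 2 years); then Delgado (3 years); then Espinoza (4 years); then Mbeki (5 years); then Saleh (7 years); then Bianchi (21 years); then Salazar (22 years).
Among Achebe, Romero and Sorensen, by class of mission: Achebe (Ambassador) before Romero and Sorensen (Minister Plenipotentiary).
Romero and Sorensen are each accorded doyen status, so the next rule applies.
Romero and Sorensen are each Dean of a regional group, so the next rule applies.
Among Romero and Sorensen, alphabetically by surname: Romero before Sorensen.
Full order: Achebe, Romero, Sorensen, Delgado, Espinoza, Mbeki, Saleh, Bianchi, Salazar.

Achebe, Romero, Sorensen, Delgado, Espinoza, Mbeki, Saleh, Bianchi, Salazar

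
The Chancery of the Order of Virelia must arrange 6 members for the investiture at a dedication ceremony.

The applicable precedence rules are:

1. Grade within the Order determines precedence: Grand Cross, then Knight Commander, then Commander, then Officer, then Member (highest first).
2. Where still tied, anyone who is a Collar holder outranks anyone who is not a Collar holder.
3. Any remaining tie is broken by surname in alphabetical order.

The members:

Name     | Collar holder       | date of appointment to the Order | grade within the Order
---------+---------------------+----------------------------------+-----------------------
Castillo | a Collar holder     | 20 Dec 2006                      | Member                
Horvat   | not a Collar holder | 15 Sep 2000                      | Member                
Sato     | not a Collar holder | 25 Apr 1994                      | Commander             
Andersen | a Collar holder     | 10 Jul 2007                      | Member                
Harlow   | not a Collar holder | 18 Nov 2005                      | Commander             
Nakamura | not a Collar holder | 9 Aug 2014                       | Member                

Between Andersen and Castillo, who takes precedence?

By grade within the Order: Harlow and Sato (Commander); then Andersen, Castillo, Horvat and Nakamura (Member).
Harlow and Sato are each not a Collar holder, so the next rule applies.
Among Harlow and Sato, alphabetically by surname: Harlow before Sato.
Among Andersen, Castillo, Horvat and Nakamura, a Collar holder before not a Collar holder: Andersen and Castillo (a Collar holder) before Horvat and Nakamura (not a Collar holder).
Among Andersen and Castillo, alphabetically by surname: Andersen before Castillo.
Among Horvat and Nakamura, alphabetically by surname: Horvat before Nakamura.
So Andersen takes precedence.

Andersen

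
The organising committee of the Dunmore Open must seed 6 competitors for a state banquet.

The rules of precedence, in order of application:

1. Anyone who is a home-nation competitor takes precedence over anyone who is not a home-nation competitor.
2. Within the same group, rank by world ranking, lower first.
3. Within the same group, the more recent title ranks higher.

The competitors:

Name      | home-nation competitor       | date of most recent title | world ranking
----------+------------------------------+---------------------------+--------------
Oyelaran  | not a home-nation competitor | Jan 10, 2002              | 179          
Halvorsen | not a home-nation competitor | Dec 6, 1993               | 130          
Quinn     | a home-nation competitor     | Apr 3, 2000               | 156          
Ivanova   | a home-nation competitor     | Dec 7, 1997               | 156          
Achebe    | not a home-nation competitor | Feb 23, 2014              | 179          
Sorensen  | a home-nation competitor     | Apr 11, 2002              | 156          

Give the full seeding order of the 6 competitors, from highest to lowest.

Sorensen, Quinn, Ivanova, Halvorsen, Achebe, Oyelaran

By the first rule: Sorensen, Quinn and Ivanova (each a home-nation competitor); then Halvorsen, Achebe and Oyelaran (each not a home-nation competitor).
Sorensen, Quinn and Ivanova all have world ranking 156, so the next rule applies.
Among Sorensen, Quinn and Ivanova, by date of most recent title (later first): Sorensen (Apr 11, 2002) before Quinn (Apr 3, 2000) before Ivanova (Dec 7, 1997).
Among Halvorsen, Achebe and Oyelaran, by world ranking (lower first): Halvorsen (130) before Achebe and Oyelaran (179).
Among Achebe and Oyelaran, by date of most recent title (later first): Achebe (Feb 23, 2014) before Oyelaran (Jan 10, 2002).
Full order: Sorensen, Quinn, Ivanova, Halvorsen, Achebe, Oyelaran.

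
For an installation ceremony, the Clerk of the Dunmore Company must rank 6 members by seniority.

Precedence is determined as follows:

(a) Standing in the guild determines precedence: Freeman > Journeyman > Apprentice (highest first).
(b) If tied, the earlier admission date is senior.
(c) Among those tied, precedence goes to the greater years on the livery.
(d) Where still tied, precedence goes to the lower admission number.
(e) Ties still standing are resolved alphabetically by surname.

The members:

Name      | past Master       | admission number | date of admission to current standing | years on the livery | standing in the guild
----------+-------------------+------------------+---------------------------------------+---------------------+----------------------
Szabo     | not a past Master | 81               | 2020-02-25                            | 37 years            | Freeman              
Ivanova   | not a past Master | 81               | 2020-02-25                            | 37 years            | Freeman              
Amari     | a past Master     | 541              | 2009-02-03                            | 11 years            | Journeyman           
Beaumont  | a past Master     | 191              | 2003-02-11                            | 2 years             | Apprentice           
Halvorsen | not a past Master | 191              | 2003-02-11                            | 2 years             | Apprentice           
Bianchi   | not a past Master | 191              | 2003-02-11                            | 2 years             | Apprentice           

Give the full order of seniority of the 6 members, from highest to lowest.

By standing in the guild: Ivanova and Szabo (Freeman); then Amari (Journeyman); then Beaumont, Bianchi and Halvorsen (Apprentice).
Ivanova and Szabo both have date of admission to current standing 2020-02-25, so the next rule applies.
Ivanova and Szabo both have years on the livery 37 years, so the next rule applies.
Ivanova and Szabo both have admission number 81, so the next rule applies.
Among Ivanova and Szabo, alphabetically by surname: Ivanova before Szabo.
Beaumont, Bianchi and Halvorsen all have date of admission to current standing 2003-02-11, so the next rule applies.
Beaumont, Bianchi and Halvorsen all have years on the livery 2 years, so the next rule applies.
Beaumont, Bianchi and Halvorsen all have admission number 191, so the next rule applies.
Among Beaumont, Bianchi and Halvorsen, alphabetically by surname: Beaumont before Bianchi before Halvorsen.
Full order: Ivanova, Szabo, Amari, Beaumont, Bianchi, Halvorsen.

Ivanova, Szabo, Amari, Beaumont, Bianchi, Halvorsen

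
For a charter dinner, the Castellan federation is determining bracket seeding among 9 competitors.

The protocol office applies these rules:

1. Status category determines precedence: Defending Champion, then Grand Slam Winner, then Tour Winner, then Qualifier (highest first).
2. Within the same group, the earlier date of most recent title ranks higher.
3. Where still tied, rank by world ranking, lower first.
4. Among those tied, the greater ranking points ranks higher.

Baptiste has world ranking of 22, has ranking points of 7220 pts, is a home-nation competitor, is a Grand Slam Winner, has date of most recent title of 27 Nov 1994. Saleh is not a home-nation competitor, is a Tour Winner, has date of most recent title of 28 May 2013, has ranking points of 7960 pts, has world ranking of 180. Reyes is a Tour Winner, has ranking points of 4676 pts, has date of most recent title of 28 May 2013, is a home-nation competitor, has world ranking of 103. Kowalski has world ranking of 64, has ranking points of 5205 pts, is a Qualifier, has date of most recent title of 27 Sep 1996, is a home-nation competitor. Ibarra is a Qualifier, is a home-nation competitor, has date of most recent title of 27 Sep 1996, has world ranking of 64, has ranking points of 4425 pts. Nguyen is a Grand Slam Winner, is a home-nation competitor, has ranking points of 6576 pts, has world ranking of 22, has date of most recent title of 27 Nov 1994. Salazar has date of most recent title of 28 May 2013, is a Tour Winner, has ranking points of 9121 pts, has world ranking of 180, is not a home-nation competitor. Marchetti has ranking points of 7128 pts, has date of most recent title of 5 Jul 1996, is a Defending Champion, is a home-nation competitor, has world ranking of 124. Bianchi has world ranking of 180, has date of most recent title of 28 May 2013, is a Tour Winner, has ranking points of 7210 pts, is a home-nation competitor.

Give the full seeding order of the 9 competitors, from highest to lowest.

By status category: Marchetti (Defending Champion); then Baptiste and Nguyen (Grand Slam Winner); then Reyes, Salazar, Saleh and Bianchi (Tour Winner); then Kowalski and Ibarra (Qualifier).
Baptiste and Nguyen both have date of most recent title 27 Nov 1994, so the next rule applies.
Baptiste and Nguyen both have world ranking 22, so the next rule applies.
Among Baptiste and Nguyen, by ranking points (higher first): Baptiste (7220 pts) before Nguyen (6576 pts).
Reyes, Salazar, Saleh and Bianchi all have date of most recent title 28 May 2013, so the next rule applies.
Among Reyes, Salazar, Saleh and Bianchi, by world ranking (lower first): Reyes (103) before Salazar, Saleh and Bianchi (180).
Among Salazar, Saleh and Bianchi, by ranking points (higher first): Salazar (9121 pts) before Saleh (7960 pts) before Bianchi (7210 pts).
Kowalski and Ibarra both have date of most recent title 27 Sep 1996, so the next rule applies.
Kowalski and Ibarra both have world ranking 64, so the next rule applies.
Among Kowalski and Ibarra, by ranking points (higher first): Kowalski (5205 pts) before Ibarra (4425 pts).
Full order: Marchetti, Baptiste, Nguyen, Reyes, Salazar, Saleh, Bianchi, Kowalski, Ibarra.

Marchetti, Baptiste, Nguyen, Reyes, Salazar, Saleh, Bianchi, Kowalski, Ibarra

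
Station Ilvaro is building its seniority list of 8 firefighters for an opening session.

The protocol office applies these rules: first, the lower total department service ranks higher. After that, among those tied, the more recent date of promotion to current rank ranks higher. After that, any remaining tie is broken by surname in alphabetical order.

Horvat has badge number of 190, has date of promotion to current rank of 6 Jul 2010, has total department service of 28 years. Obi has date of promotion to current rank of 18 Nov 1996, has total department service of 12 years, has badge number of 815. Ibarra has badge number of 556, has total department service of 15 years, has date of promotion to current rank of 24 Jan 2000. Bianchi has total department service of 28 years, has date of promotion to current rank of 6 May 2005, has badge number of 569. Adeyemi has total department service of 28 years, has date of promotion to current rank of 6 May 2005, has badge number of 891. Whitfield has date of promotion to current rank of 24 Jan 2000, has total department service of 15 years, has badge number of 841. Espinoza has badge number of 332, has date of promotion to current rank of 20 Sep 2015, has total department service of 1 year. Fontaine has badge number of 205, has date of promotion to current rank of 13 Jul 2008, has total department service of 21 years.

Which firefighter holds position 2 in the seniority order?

Obi

By total department service (lower first): Espinoza (1 year); then Obi (12 years); then Ibarra and Whitfield (both 15 years); then Fontaine (21 years); then Horvat, Adeyemi and Bianchi (each 28 years).
Ibarra and Whitfield both have date of promotion to current rank 24 Jan 2000, so the next rule applies.
Among Ibarra and Whitfield, alphabetically by surname: Ibarra before Whitfield.
Among Horvat, Adeyemi and Bianchi, by date of promotion to current rank (later first): Horvat (6 Jul 2010) before Adeyemi and Bianchi (6 May 2005).
Among Adeyemi and Bianchi, alphabetically by surname: Adeyemi before Bianchi.
Order: Espinoza, Obi, Ibarra, Whitfield, Fontaine, Horvat, Adeyemi, Bianchi.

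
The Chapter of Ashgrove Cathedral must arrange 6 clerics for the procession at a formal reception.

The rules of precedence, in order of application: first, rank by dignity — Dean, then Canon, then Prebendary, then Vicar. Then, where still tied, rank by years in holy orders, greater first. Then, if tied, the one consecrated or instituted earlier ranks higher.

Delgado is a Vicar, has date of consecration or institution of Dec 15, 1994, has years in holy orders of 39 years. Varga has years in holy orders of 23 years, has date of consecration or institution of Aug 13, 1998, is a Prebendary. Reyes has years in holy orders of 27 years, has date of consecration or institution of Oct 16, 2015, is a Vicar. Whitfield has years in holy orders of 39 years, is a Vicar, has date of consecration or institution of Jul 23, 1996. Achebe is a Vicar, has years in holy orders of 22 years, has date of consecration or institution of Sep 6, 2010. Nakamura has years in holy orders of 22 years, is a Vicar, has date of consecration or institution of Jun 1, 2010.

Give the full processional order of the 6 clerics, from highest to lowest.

By dignity: Varga (Prebendary); then Delgado, Whitfield, Reyes, Nakamura and Achebe (Vicar).
Among Delgado, Whitfield, Reyes, Nakamura and Achebe, by years in holy orders (higher first): Delgado and Whitfield (39 years) before Reyes (27 years) before Nakamura and Achebe (22 years).
Among Delgado and Whitfield, by date of consecration or institution (earlier first): Delgado (Dec 15, 1994) before Whitfield (Jul 23, 1996).
Among Nakamura and Achebe, by date of consecration or institution (earlier first): Nakamura (Jun 1, 2010) before Achebe (Sep 6, 2010).
Full order: Varga, Delgado, Whitfield, Reyes, Nakamura, Achebe.

Varga, Delgado, Whitfield, Reyes, Nakamura, Achebe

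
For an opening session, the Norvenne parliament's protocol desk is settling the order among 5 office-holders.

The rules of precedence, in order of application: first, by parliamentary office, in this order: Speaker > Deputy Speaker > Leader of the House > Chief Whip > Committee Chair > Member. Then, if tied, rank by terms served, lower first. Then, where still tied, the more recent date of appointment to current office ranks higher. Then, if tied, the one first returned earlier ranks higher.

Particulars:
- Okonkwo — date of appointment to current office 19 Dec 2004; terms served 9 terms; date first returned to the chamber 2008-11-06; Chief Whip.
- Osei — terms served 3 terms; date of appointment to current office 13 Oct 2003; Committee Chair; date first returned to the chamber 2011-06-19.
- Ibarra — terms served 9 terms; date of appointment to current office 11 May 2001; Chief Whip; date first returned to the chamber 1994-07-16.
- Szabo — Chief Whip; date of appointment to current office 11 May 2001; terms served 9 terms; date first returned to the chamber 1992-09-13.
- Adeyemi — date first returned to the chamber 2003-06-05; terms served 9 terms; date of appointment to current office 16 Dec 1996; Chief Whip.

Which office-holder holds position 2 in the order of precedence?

Szabo

By parliamentary office: Okonkwo, Szabo, Ibarra and Adeyemi (Chief Whip); then Osei (Committee Chair).
Okonkwo, Szabo, Ibarra and Adeyemi all have terms served 9 terms, so the next rule applies.
Among Okonkwo, Szabo, Ibarra and Adeyemi, by date of appointment to current office (later first): Okonkwo (19 Dec 2004) before Szabo and Ibarra (11 May 2001) before Adeyemi (16 Dec 1996).
Among Szabo and Ibarra, by date first returned to the chamber (earlier first): Szabo (1992-09-13) before Ibarra (1994-07-16).
Order: Okonkwo, Szabo, Ibarra, Adeyemi, Osei.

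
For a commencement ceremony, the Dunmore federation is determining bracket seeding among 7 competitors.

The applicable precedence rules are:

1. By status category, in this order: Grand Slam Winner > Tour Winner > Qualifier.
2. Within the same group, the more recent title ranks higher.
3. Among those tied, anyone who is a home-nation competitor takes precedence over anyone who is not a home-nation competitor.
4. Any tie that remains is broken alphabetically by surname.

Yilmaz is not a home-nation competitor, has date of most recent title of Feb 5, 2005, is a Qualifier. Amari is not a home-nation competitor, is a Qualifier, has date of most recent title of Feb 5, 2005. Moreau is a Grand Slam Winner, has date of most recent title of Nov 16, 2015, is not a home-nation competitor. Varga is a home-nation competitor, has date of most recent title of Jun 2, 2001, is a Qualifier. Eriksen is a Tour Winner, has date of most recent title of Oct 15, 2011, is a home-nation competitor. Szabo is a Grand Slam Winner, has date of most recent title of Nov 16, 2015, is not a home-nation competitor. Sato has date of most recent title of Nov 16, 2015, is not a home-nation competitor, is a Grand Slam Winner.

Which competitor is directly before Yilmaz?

By status category: Moreau, Sato and Szabo (Grand Slam Winner); then Eriksen (Tour Winner); then Amari, Yilmaz and Varga (Qualifier).
Moreau, Sato and Szabo all have date of most recent title Nov 16, 2015, so the next rule applies.
Moreau, Sato and Szabo are each not a home-nation competitor, so the next rule applies.
Among Moreau, Sato and Szabo, alphabetically by surname: Moreau before Sato before Szabo.
Among Amari, Yilmaz and Varga, by date of most recent title (later first): Amari and Yilmaz (Feb 5, 2005) before Varga (Jun 2, 2001).
Amari and Yilmaz are each not a home-nation competitor, so the next rule applies.
Among Amari and Yilmaz, alphabetically by surname: Amari before Yilmaz.
Order: Moreau, Sato, Szabo, Eriksen, Amari, Yilmaz, Varga.

Amari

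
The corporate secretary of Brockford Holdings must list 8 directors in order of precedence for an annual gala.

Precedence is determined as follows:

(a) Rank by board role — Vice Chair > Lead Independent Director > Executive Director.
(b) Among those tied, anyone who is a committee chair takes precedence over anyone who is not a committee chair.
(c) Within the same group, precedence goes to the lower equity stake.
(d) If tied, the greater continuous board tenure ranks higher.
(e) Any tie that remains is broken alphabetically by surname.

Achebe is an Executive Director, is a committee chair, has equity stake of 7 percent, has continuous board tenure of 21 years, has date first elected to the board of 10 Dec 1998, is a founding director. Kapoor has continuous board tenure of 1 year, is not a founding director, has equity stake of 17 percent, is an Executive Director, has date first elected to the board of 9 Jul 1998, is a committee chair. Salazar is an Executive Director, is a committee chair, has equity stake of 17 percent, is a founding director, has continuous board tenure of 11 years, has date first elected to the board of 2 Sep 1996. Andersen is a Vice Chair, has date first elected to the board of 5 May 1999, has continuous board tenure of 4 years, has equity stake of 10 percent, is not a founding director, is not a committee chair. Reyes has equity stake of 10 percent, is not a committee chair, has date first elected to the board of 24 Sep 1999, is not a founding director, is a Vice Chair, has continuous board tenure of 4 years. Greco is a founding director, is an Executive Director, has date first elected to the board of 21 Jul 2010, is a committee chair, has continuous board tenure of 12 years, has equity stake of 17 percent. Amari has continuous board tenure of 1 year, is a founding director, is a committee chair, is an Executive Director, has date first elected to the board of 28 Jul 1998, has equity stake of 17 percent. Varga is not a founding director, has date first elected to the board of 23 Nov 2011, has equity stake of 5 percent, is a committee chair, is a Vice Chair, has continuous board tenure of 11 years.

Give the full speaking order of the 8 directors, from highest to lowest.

Varga, Andersen, Reyes, Achebe, Greco, Salazar, Amari, Kapoor

By board role: Varga, Andersen and Reyes (Vice Chair); then Achebe, Greco, Salazar, Amari and Kapoor (Executive Director).
Among Varga, Andersen and Reyes, a committee chair before not a committee chair: Varga (a committee chair) before Andersen and Reyes (not a committee chair).
Andersen and Reyes both have equity stake 10 percent, so the next rule applies.
Andersen and Reyes both have continuous board tenure 4 years, so the next rule applies.
Among Andersen and Reyes, alphabetically by surname: Andersen before Reyes.
Achebe, Greco, Salazar, Amari and Kapoor are each a committee chair, so the next rule applies.
Among Achebe, Greco, Salazar, Amari and Kapoor, by equity stake (lower first): Achebe (7 percent) before Greco, Salazar, Amari and Kapoor (17 percent).
Among Greco, Salazar, Amari and Kapoor, by continuous board tenure (higher first): Greco (12 years) before Salazar (11 years) before Amari and Kapoor (1 year).
Among Amari and Kapoor, alphabetically by surname: Amari before Kapoor.
Full order: Varga, Andersen, Reyes, Achebe, Greco, Salazar, Amari, Kapoor.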